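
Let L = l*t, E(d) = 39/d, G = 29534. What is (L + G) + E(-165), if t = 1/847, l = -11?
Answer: 11370494/385 ≈ 29534.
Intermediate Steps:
t = 1/847 ≈ 0.0011806
L = -1/77 (L = -11*1/847 = -1/77 ≈ -0.012987)
(L + G) + E(-165) = (-1/77 + 29534) + 39/(-165) = 2274117/77 + 39*(-1/165) = 2274117/77 - 13/55 = 11370494/385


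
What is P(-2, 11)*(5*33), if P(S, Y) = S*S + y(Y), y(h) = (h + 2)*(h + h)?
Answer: 47850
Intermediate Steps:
y(h) = 2*h*(2 + h) (y(h) = (2 + h)*(2*h) = 2*h*(2 + h))
P(S, Y) = S**2 + 2*Y*(2 + Y) (P(S, Y) = S*S + 2*Y*(2 + Y) = S**2 + 2*Y*(2 + Y))
P(-2, 11)*(5*33) = ((-2)**2 + 2*11*(2 + 11))*(5*33) = (4 + 2*11*13)*165 = (4 + 286)*165 = 290*165 = 47850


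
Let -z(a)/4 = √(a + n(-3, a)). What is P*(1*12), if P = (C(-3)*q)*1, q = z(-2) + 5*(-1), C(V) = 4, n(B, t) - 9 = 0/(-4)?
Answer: -240 - 192*√7 ≈ -747.98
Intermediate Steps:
n(B, t) = 9 (n(B, t) = 9 + 0/(-4) = 9 + 0*(-¼) = 9 + 0 = 9)
z(a) = -4*√(9 + a) (z(a) = -4*√(a + 9) = -4*√(9 + a))
q = -5 - 4*√7 (q = -4*√(9 - 2) + 5*(-1) = -4*√7 - 5 = -5 - 4*√7 ≈ -15.583)
P = -20 - 16*√7 (P = (4*(-5 - 4*√7))*1 = (-20 - 16*√7)*1 = -20 - 16*√7 ≈ -62.332)
P*(1*12) = (-20 - 16*√7)*(1*12) = (-20 - 16*√7)*12 = -240 - 192*√7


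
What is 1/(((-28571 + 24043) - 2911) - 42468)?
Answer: -1/49907 ≈ -2.0037e-5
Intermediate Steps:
1/(((-28571 + 24043) - 2911) - 42468) = 1/((-4528 - 2911) - 42468) = 1/(-7439 - 42468) = 1/(-49907) = -1/49907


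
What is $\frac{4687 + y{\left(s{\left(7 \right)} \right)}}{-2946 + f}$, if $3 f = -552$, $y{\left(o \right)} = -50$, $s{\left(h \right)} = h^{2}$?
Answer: $- \frac{4637}{3130} \approx -1.4815$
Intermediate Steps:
$f = -184$ ($f = \frac{1}{3} \left(-552\right) = -184$)
$\frac{4687 + y{\left(s{\left(7 \right)} \right)}}{-2946 + f} = \frac{4687 - 50}{-2946 - 184} = \frac{4637}{-3130} = 4637 \left(- \frac{1}{3130}\right) = - \frac{4637}{3130}$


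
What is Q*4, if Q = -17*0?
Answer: 0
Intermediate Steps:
Q = 0
Q*4 = 0*4 = 0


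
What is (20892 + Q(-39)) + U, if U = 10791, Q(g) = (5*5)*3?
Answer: 31758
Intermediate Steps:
Q(g) = 75 (Q(g) = 25*3 = 75)
(20892 + Q(-39)) + U = (20892 + 75) + 10791 = 20967 + 10791 = 31758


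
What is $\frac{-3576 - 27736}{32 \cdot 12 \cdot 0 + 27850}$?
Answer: $- \frac{15656}{13925} \approx -1.1243$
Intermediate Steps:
$\frac{-3576 - 27736}{32 \cdot 12 \cdot 0 + 27850} = - \frac{31312}{384 \cdot 0 + 27850} = - \frac{31312}{0 + 27850} = - \frac{31312}{27850} = \left(-31312\right) \frac{1}{27850} = - \frac{15656}{13925}$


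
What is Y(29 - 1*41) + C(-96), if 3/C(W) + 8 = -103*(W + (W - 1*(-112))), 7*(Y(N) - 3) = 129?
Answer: 58801/2744 ≈ 21.429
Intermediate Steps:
Y(N) = 150/7 (Y(N) = 3 + (1/7)*129 = 3 + 129/7 = 150/7)
C(W) = 3/(-11544 - 206*W) (C(W) = 3/(-8 - 103*(W + (W - 1*(-112)))) = 3/(-8 - 103*(W + (W + 112))) = 3/(-8 - 103*(W + (112 + W))) = 3/(-8 - 103*(112 + 2*W)) = 3/(-8 + (-11536 - 206*W)) = 3/(-11544 - 206*W))
Y(29 - 1*41) + C(-96) = 150/7 - 3/(11544 + 206*(-96)) = 150/7 - 3/(11544 - 19776) = 150/7 - 3/(-8232) = 150/7 - 3*(-1/8232) = 150/7 + 1/2744 = 58801/2744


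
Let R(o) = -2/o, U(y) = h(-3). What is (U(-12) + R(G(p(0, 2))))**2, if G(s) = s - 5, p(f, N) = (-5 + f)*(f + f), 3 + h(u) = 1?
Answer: 64/25 ≈ 2.5600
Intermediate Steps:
h(u) = -2 (h(u) = -3 + 1 = -2)
p(f, N) = 2*f*(-5 + f) (p(f, N) = (-5 + f)*(2*f) = 2*f*(-5 + f))
G(s) = -5 + s
U(y) = -2
(U(-12) + R(G(p(0, 2))))**2 = (-2 - 2/(-5 + 2*0*(-5 + 0)))**2 = (-2 - 2/(-5 + 2*0*(-5)))**2 = (-2 - 2/(-5 + 0))**2 = (-2 - 2/(-5))**2 = (-2 - 2*(-1/5))**2 = (-2 + 2/5)**2 = (-8/5)**2 = 64/25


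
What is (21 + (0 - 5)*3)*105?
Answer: 630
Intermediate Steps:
(21 + (0 - 5)*3)*105 = (21 - 5*3)*105 = (21 - 15)*105 = 6*105 = 630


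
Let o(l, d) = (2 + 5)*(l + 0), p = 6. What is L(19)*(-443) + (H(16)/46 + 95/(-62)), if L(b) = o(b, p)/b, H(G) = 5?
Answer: -2212028/713 ≈ -3102.4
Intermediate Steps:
o(l, d) = 7*l
L(b) = 7 (L(b) = (7*b)/b = 7)
L(19)*(-443) + (H(16)/46 + 95/(-62)) = 7*(-443) + (5/46 + 95/(-62)) = -3101 + (5*(1/46) + 95*(-1/62)) = -3101 + (5/46 - 95/62) = -3101 - 1015/713 = -2212028/713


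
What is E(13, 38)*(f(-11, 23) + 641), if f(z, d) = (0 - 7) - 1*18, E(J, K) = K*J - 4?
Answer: 301840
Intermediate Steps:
E(J, K) = -4 + J*K (E(J, K) = J*K - 4 = -4 + J*K)
f(z, d) = -25 (f(z, d) = -7 - 18 = -25)
E(13, 38)*(f(-11, 23) + 641) = (-4 + 13*38)*(-25 + 641) = (-4 + 494)*616 = 490*616 = 301840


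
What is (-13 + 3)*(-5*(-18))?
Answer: -900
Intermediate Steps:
(-13 + 3)*(-5*(-18)) = -10*90 = -900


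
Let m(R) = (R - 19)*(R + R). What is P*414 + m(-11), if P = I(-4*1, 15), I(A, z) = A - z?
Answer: -7206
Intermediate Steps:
m(R) = 2*R*(-19 + R) (m(R) = (-19 + R)*(2*R) = 2*R*(-19 + R))
P = -19 (P = -4*1 - 1*15 = -4 - 15 = -19)
P*414 + m(-11) = -19*414 + 2*(-11)*(-19 - 11) = -7866 + 2*(-11)*(-30) = -7866 + 660 = -7206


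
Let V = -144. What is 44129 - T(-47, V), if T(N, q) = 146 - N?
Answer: 43936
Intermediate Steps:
44129 - T(-47, V) = 44129 - (146 - 1*(-47)) = 44129 - (146 + 47) = 44129 - 1*193 = 44129 - 193 = 43936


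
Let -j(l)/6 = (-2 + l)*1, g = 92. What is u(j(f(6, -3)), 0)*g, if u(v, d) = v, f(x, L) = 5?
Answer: -1656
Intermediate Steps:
j(l) = 12 - 6*l (j(l) = -6*(-2 + l) = 12 - 6*l)
u(j(f(6, -3)), 0)*g = (12 - 6*5)*92 = (12 - 30)*92 = -18*92 = -1656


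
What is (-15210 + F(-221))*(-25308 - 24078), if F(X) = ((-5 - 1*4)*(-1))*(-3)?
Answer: 752494482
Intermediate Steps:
F(X) = -27 (F(X) = ((-5 - 4)*(-1))*(-3) = -9*(-1)*(-3) = 9*(-3) = -27)
(-15210 + F(-221))*(-25308 - 24078) = (-15210 - 27)*(-25308 - 24078) = -15237*(-49386) = 752494482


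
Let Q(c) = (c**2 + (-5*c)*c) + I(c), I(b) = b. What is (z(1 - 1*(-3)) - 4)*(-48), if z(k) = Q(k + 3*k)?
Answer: 48576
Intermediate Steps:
Q(c) = c - 4*c**2 (Q(c) = (c**2 + (-5*c)*c) + c = (c**2 - 5*c**2) + c = -4*c**2 + c = c - 4*c**2)
z(k) = 4*k*(1 - 16*k) (z(k) = (k + 3*k)*(1 - 4*(k + 3*k)) = (4*k)*(1 - 16*k) = 4*k*(1 - 16*k))
(z(1 - 1*(-3)) - 4)*(-48) = (4*(1 - 1*(-3))*(1 - 16*(1 - 1*(-3))) - 4)*(-48) = (4*(1 + 3)*(1 - 16*(1 + 3)) - 4)*(-48) = (4*4*(1 - 16*4) - 4)*(-48) = (4*4*(1 - 64) - 4)*(-48) = (4*4*(-63) - 4)*(-48) = (-1008 - 4)*(-48) = -1012*(-48) = 48576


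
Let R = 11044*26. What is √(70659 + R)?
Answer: √357803 ≈ 598.17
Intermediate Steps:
R = 287144
√(70659 + R) = √(70659 + 287144) = √357803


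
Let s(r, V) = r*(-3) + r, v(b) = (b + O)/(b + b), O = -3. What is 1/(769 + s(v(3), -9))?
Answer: 1/769 ≈ 0.0013004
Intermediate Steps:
v(b) = (-3 + b)/(2*b) (v(b) = (b - 3)/(b + b) = (-3 + b)/((2*b)) = (-3 + b)*(1/(2*b)) = (-3 + b)/(2*b))
s(r, V) = -2*r (s(r, V) = -3*r + r = -2*r)
1/(769 + s(v(3), -9)) = 1/(769 - (-3 + 3)/3) = 1/(769 - 0/3) = 1/(769 - 2*0) = 1/(769 + 0) = 1/769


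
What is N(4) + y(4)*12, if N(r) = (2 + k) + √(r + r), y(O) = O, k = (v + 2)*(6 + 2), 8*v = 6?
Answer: 72 + 2*√2 ≈ 74.828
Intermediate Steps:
v = ¾ (v = (⅛)*6 = ¾ ≈ 0.75000)
k = 22 (k = (¾ + 2)*(6 + 2) = (11/4)*8 = 22)
N(r) = 24 + √2*√r (N(r) = (2 + 22) + √(r + r) = 24 + √(2*r) = 24 + √2*√r)
N(4) + y(4)*12 = (24 + √2*√4) + 4*12 = (24 + √2*2) + 48 = (24 + 2*√2) + 48 = 72 + 2*√2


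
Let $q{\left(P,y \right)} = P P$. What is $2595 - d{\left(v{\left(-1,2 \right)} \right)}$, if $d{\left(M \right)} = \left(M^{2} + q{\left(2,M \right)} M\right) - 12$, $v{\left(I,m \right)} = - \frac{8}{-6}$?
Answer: $\frac{23399}{9} \approx 2599.9$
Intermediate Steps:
$q{\left(P,y \right)} = P^{2}$
$v{\left(I,m \right)} = \frac{4}{3}$ ($v{\left(I,m \right)} = \left(-8\right) \left(- \frac{1}{6}\right) = \frac{4}{3}$)
$d{\left(M \right)} = -12 + M^{2} + 4 M$ ($d{\left(M \right)} = \left(M^{2} + 2^{2} M\right) - 12 = \left(M^{2} + 4 M\right) - 12 = -12 + M^{2} + 4 M$)
$2595 - d{\left(v{\left(-1,2 \right)} \right)} = 2595 - \left(-12 + \left(\frac{4}{3}\right)^{2} + 4 \cdot \frac{4}{3}\right) = 2595 - \left(-12 + \frac{16}{9} + \frac{16}{3}\right) = 2595 - - \frac{44}{9} = 2595 + \frac{44}{9} = \frac{23399}{9}$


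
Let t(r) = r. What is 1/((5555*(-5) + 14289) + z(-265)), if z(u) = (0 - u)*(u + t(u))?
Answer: -1/153936 ≈ -6.4962e-6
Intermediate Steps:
z(u) = -2*u² (z(u) = (0 - u)*(u + u) = (-u)*(2*u) = -2*u²)
1/((5555*(-5) + 14289) + z(-265)) = 1/((5555*(-5) + 14289) - 2*(-265)²) = 1/((-27775 + 14289) - 2*70225) = 1/(-13486 - 140450) = 1/(-153936) = -1/153936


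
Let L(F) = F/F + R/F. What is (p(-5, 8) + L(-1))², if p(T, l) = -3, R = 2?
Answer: 16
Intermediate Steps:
L(F) = 1 + 2/F (L(F) = F/F + 2/F = 1 + 2/F)
(p(-5, 8) + L(-1))² = (-3 + (2 - 1)/(-1))² = (-3 - 1*1)² = (-3 - 1)² = (-4)² = 16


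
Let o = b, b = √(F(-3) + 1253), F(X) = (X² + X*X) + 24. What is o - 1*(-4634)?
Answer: 4634 + √1295 ≈ 4670.0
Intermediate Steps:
F(X) = 24 + 2*X² (F(X) = (X² + X²) + 24 = 2*X² + 24 = 24 + 2*X²)
b = √1295 (b = √((24 + 2*(-3)²) + 1253) = √((24 + 2*9) + 1253) = √((24 + 18) + 1253) = √(42 + 1253) = √1295 ≈ 35.986)
o = √1295 ≈ 35.986
o - 1*(-4634) = √1295 - 1*(-4634) = √1295 + 4634 = 4634 + √1295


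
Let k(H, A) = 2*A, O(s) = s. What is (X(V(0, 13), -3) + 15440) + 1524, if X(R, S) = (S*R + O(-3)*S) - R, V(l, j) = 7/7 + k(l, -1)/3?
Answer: 50915/3 ≈ 16972.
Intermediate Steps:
V(l, j) = ⅓ (V(l, j) = 7/7 + (2*(-1))/3 = 7*(⅐) - 2*⅓ = 1 - ⅔ = ⅓)
X(R, S) = -R - 3*S + R*S (X(R, S) = (S*R - 3*S) - R = (R*S - 3*S) - R = (-3*S + R*S) - R = -R - 3*S + R*S)
(X(V(0, 13), -3) + 15440) + 1524 = ((-1*⅓ - 3*(-3) + (⅓)*(-3)) + 15440) + 1524 = ((-⅓ + 9 - 1) + 15440) + 1524 = (23/3 + 15440) + 1524 = 46343/3 + 1524 = 50915/3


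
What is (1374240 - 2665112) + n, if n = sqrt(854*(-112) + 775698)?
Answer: -1290872 + 5*sqrt(27202) ≈ -1.2900e+6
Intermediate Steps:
n = 5*sqrt(27202) (n = sqrt(-95648 + 775698) = sqrt(680050) = 5*sqrt(27202) ≈ 824.65)
(1374240 - 2665112) + n = (1374240 - 2665112) + 5*sqrt(27202) = -1290872 + 5*sqrt(27202)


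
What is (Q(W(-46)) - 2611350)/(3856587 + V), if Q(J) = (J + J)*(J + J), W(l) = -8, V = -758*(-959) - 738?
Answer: -2611094/4582771 ≈ -0.56976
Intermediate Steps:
V = 726184 (V = 726922 - 738 = 726184)
Q(J) = 4*J**2 (Q(J) = (2*J)*(2*J) = 4*J**2)
(Q(W(-46)) - 2611350)/(3856587 + V) = (4*(-8)**2 - 2611350)/(3856587 + 726184) = (4*64 - 2611350)/4582771 = (256 - 2611350)*(1/4582771) = -2611094*1/4582771 = -2611094/4582771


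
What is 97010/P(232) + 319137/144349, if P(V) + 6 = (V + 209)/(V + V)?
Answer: -6496781833369/338209707 ≈ -19209.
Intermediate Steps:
P(V) = -6 + (209 + V)/(2*V) (P(V) = -6 + (V + 209)/(V + V) = -6 + (209 + V)/((2*V)) = -6 + (209 + V)*(1/(2*V)) = -6 + (209 + V)/(2*V))
97010/P(232) + 319137/144349 = 97010/(((11/2)*(19 - 1*232)/232)) + 319137/144349 = 97010/(((11/2)*(1/232)*(19 - 232))) + 319137*(1/144349) = 97010/(((11/2)*(1/232)*(-213))) + 319137/144349 = 97010/(-2343/464) + 319137/144349 = 97010*(-464/2343) + 319137/144349 = -45012640/2343 + 319137/144349 = -6496781833369/338209707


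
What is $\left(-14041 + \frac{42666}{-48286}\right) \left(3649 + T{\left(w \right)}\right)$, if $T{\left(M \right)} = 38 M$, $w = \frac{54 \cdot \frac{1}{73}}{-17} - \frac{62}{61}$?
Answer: $- \frac{13230424927830468}{261092749} \approx -5.0673 \cdot 10^{7}$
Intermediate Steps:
$w = - \frac{80236}{75701}$ ($w = 54 \cdot \frac{1}{73} \left(- \frac{1}{17}\right) - \frac{62}{61} = \frac{54}{73} \left(- \frac{1}{17}\right) - \frac{62}{61} = - \frac{54}{1241} - \frac{62}{61} = - \frac{80236}{75701} \approx -1.0599$)
$\left(-14041 + \frac{42666}{-48286}\right) \left(3649 + T{\left(w \right)}\right) = \left(-14041 + \frac{42666}{-48286}\right) \left(3649 + 38 \left(- \frac{80236}{75701}\right)\right) = \left(-14041 + 42666 \left(- \frac{1}{48286}\right)\right) \left(3649 - \frac{3048968}{75701}\right) = \left(-14041 - \frac{21333}{24143}\right) \frac{273183981}{75701} = \left(- \frac{339013196}{24143}\right) \frac{273183981}{75701} = - \frac{13230424927830468}{261092749}$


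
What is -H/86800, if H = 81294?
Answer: -40647/43400 ≈ -0.93657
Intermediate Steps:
-H/86800 = -1*81294/86800 = -81294*1/86800 = -40647/43400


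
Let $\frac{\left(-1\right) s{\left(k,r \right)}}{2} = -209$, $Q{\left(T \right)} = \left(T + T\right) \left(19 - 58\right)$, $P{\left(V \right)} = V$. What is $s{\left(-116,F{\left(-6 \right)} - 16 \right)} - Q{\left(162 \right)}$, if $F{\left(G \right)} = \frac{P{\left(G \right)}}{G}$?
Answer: $13054$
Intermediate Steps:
$F{\left(G \right)} = 1$ ($F{\left(G \right)} = \frac{G}{G} = 1$)
$Q{\left(T \right)} = - 78 T$ ($Q{\left(T \right)} = 2 T \left(-39\right) = - 78 T$)
$s{\left(k,r \right)} = 418$ ($s{\left(k,r \right)} = \left(-2\right) \left(-209\right) = 418$)
$s{\left(-116,F{\left(-6 \right)} - 16 \right)} - Q{\left(162 \right)} = 418 - \left(-78\right) 162 = 418 - -12636 = 418 + 12636 = 13054$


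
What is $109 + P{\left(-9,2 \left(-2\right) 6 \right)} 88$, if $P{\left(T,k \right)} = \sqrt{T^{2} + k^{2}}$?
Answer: $109 + 264 \sqrt{73} \approx 2364.6$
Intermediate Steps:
$109 + P{\left(-9,2 \left(-2\right) 6 \right)} 88 = 109 + \sqrt{\left(-9\right)^{2} + \left(2 \left(-2\right) 6\right)^{2}} \cdot 88 = 109 + \sqrt{81 + \left(\left(-4\right) 6\right)^{2}} \cdot 88 = 109 + \sqrt{81 + \left(-24\right)^{2}} \cdot 88 = 109 + \sqrt{81 + 576} \cdot 88 = 109 + \sqrt{657} \cdot 88 = 109 + 3 \sqrt{73} \cdot 88 = 109 + 264 \sqrt{73}$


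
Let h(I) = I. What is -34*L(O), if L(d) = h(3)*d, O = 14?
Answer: -1428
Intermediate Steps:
L(d) = 3*d
-34*L(O) = -102*14 = -34*42 = -1428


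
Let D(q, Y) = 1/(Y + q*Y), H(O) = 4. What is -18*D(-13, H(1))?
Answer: 3/8 ≈ 0.37500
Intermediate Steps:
D(q, Y) = 1/(Y + Y*q)
-18*D(-13, H(1)) = -18/(4*(1 - 13)) = -9/(2*(-12)) = -9*(-1)/(2*12) = -18*(-1/48) = 3/8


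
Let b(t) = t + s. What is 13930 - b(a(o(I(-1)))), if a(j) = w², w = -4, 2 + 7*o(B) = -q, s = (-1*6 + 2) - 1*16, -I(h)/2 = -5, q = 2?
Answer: 13934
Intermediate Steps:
I(h) = 10 (I(h) = -2*(-5) = 10)
s = -20 (s = (-6 + 2) - 16 = -4 - 16 = -20)
o(B) = -4/7 (o(B) = -2/7 + (-1*2)/7 = -2/7 + (⅐)*(-2) = -2/7 - 2/7 = -4/7)
a(j) = 16 (a(j) = (-4)² = 16)
b(t) = -20 + t (b(t) = t - 20 = -20 + t)
13930 - b(a(o(I(-1)))) = 13930 - (-20 + 16) = 13930 - 1*(-4) = 13930 + 4 = 13934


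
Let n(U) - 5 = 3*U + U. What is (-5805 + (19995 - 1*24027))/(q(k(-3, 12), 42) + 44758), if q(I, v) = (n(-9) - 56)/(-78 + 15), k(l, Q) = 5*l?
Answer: -206577/939947 ≈ -0.21978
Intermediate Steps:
n(U) = 5 + 4*U (n(U) = 5 + (3*U + U) = 5 + 4*U)
q(I, v) = 29/21 (q(I, v) = ((5 + 4*(-9)) - 56)/(-78 + 15) = ((5 - 36) - 56)/(-63) = (-31 - 56)*(-1/63) = -87*(-1/63) = 29/21)
(-5805 + (19995 - 1*24027))/(q(k(-3, 12), 42) + 44758) = (-5805 + (19995 - 1*24027))/(29/21 + 44758) = (-5805 + (19995 - 24027))/(939947/21) = (-5805 - 4032)*(21/939947) = -9837*21/939947 = -206577/939947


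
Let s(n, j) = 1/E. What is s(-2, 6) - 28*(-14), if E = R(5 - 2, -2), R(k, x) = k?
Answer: 1177/3 ≈ 392.33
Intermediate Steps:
E = 3 (E = 5 - 2 = 3)
s(n, j) = ⅓ (s(n, j) = 1/3 = ⅓)
s(-2, 6) - 28*(-14) = ⅓ - 28*(-14) = ⅓ + 392 = 1177/3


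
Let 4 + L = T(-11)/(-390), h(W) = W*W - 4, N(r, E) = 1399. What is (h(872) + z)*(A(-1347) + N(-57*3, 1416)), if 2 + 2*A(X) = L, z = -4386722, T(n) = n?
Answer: -1974345583361/390 ≈ -5.0624e+9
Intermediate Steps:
h(W) = -4 + W² (h(W) = W² - 4 = -4 + W²)
L = -1549/390 (L = -4 - 11/(-390) = -4 - 11*(-1/390) = -4 + 11/390 = -1549/390 ≈ -3.9718)
A(X) = -2329/780 (A(X) = -1 + (½)*(-1549/390) = -1 - 1549/780 = -2329/780)
(h(872) + z)*(A(-1347) + N(-57*3, 1416)) = ((-4 + 872²) - 4386722)*(-2329/780 + 1399) = ((-4 + 760384) - 4386722)*(1088891/780) = (760380 - 4386722)*(1088891/780) = -3626342*1088891/780 = -1974345583361/390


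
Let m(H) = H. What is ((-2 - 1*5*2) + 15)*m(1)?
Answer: 3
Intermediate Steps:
((-2 - 1*5*2) + 15)*m(1) = ((-2 - 1*5*2) + 15)*1 = ((-2 - 5*2) + 15)*1 = ((-2 - 10) + 15)*1 = (-12 + 15)*1 = 3*1 = 3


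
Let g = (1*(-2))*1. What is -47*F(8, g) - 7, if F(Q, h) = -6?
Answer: 275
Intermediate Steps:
g = -2 (g = -2*1 = -2)
-47*F(8, g) - 7 = -47*(-6) - 7 = 282 - 7 = 275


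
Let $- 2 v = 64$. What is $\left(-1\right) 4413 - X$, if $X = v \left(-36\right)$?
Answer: $-5565$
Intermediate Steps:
$v = -32$ ($v = \left(- \frac{1}{2}\right) 64 = -32$)
$X = 1152$ ($X = \left(-32\right) \left(-36\right) = 1152$)
$\left(-1\right) 4413 - X = \left(-1\right) 4413 - 1152 = -4413 - 1152 = -5565$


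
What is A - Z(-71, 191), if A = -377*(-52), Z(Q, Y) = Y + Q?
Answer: 19484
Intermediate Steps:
Z(Q, Y) = Q + Y
A = 19604
A - Z(-71, 191) = 19604 - (-71 + 191) = 19604 - 1*120 = 19604 - 120 = 19484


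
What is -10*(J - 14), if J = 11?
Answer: 30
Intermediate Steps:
-10*(J - 14) = -10*(11 - 14) = -10*(-3) = 30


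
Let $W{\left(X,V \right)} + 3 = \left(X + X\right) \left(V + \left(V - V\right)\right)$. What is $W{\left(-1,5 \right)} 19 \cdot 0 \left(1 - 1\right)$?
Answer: $0$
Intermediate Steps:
$W{\left(X,V \right)} = -3 + 2 V X$ ($W{\left(X,V \right)} = -3 + \left(X + X\right) \left(V + \left(V - V\right)\right) = -3 + 2 X \left(V + 0\right) = -3 + 2 X V = -3 + 2 V X$)
$W{\left(-1,5 \right)} 19 \cdot 0 \left(1 - 1\right) = \left(-3 + 2 \cdot 5 \left(-1\right)\right) 19 \cdot 0 \left(1 - 1\right) = \left(-3 - 10\right) 19 \cdot 0 \cdot 0 = \left(-13\right) 19 \cdot 0 = \left(-247\right) 0 = 0$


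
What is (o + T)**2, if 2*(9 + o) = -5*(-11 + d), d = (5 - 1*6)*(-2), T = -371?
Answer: 511225/4 ≈ 1.2781e+5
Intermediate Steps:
d = 2 (d = (5 - 6)*(-2) = -1*(-2) = 2)
o = 27/2 (o = -9 + (-5*(-11 + 2))/2 = -9 + (-5*(-9))/2 = -9 + (1/2)*45 = -9 + 45/2 = 27/2 ≈ 13.500)
(o + T)**2 = (27/2 - 371)**2 = (-715/2)**2 = 511225/4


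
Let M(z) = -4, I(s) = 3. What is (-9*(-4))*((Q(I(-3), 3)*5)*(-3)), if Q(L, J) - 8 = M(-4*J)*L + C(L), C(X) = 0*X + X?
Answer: 540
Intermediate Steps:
C(X) = X (C(X) = 0 + X = X)
Q(L, J) = 8 - 3*L (Q(L, J) = 8 + (-4*L + L) = 8 - 3*L)
(-9*(-4))*((Q(I(-3), 3)*5)*(-3)) = (-9*(-4))*(((8 - 3*3)*5)*(-3)) = 36*(((8 - 9)*5)*(-3)) = 36*(-1*5*(-3)) = 36*(-5*(-3)) = 36*15 = 540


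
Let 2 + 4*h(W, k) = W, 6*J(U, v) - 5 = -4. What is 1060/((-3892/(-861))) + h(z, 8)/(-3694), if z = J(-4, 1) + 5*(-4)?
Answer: 2889760529/12323184 ≈ 234.50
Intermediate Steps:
J(U, v) = ⅙ (J(U, v) = ⅚ + (⅙)*(-4) = ⅚ - ⅔ = ⅙)
z = -119/6 (z = ⅙ + 5*(-4) = ⅙ - 20 = -119/6 ≈ -19.833)
h(W, k) = -½ + W/4
1060/((-3892/(-861))) + h(z, 8)/(-3694) = 1060/((-3892/(-861))) + (-½ + (¼)*(-119/6))/(-3694) = 1060/((-3892*(-1/861))) + (-½ - 119/24)*(-1/3694) = 1060/(556/123) - 131/24*(-1/3694) = 1060*(123/556) + 131/88656 = 32595/139 + 131/88656 = 2889760529/12323184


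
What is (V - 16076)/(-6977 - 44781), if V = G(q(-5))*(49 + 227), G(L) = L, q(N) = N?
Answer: 8728/25879 ≈ 0.33726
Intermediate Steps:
V = -1380 (V = -5*(49 + 227) = -5*276 = -1380)
(V - 16076)/(-6977 - 44781) = (-1380 - 16076)/(-6977 - 44781) = -17456/(-51758) = -17456*(-1/51758) = 8728/25879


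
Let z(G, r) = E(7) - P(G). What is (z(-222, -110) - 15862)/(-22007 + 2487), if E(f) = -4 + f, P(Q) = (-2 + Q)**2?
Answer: 13207/3904 ≈ 3.3829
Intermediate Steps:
z(G, r) = 3 - (-2 + G)**2 (z(G, r) = (-4 + 7) - (-2 + G)**2 = 3 - (-2 + G)**2)
(z(-222, -110) - 15862)/(-22007 + 2487) = ((3 - (-2 - 222)**2) - 15862)/(-22007 + 2487) = ((3 - 1*(-224)**2) - 15862)/(-19520) = ((3 - 1*50176) - 15862)*(-1/19520) = ((3 - 50176) - 15862)*(-1/19520) = (-50173 - 15862)*(-1/19520) = -66035*(-1/19520) = 13207/3904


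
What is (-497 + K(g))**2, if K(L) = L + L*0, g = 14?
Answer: 233289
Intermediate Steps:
K(L) = L (K(L) = L + 0 = L)
(-497 + K(g))**2 = (-497 + 14)**2 = (-483)**2 = 233289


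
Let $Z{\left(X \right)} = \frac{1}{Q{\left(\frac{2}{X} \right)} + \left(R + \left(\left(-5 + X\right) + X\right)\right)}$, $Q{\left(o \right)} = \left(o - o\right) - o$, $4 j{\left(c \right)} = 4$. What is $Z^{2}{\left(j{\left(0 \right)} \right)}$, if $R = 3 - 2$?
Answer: $\frac{1}{16} \approx 0.0625$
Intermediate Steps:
$j{\left(c \right)} = 1$ ($j{\left(c \right)} = \frac{1}{4} \cdot 4 = 1$)
$R = 1$ ($R = 3 - 2 = 1$)
$Q{\left(o \right)} = - o$ ($Q{\left(o \right)} = 0 - o = - o$)
$Z{\left(X \right)} = \frac{1}{-4 - \frac{2}{X} + 2 X}$ ($Z{\left(X \right)} = \frac{1}{- \frac{2}{X} + \left(1 + \left(\left(-5 + X\right) + X\right)\right)} = \frac{1}{- \frac{2}{X} + \left(1 + \left(-5 + 2 X\right)\right)} = \frac{1}{- \frac{2}{X} + \left(-4 + 2 X\right)} = \frac{1}{-4 - \frac{2}{X} + 2 X}$)
$Z^{2}{\left(j{\left(0 \right)} \right)} = \left(\left(-1\right) 1 \frac{1}{2 - 2 \left(-2 + 1\right)}\right)^{2} = \left(\left(-1\right) 1 \frac{1}{2 - 2 \left(-1\right)}\right)^{2} = \left(\left(-1\right) 1 \frac{1}{2 + 2}\right)^{2} = \left(\left(-1\right) 1 \cdot \frac{1}{4}\right)^{2} = \left(- \frac{1}{4}\right)^{2} = \frac{1}{16}$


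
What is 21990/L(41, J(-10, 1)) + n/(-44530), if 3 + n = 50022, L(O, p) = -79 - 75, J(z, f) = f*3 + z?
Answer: -493458813/3428810 ≈ -143.92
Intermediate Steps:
J(z, f) = z + 3*f (J(z, f) = 3*f + z = z + 3*f)
L(O, p) = -154
n = 50019 (n = -3 + 50022 = 50019)
21990/L(41, J(-10, 1)) + n/(-44530) = 21990/(-154) + 50019/(-44530) = 21990*(-1/154) + 50019*(-1/44530) = -10995/77 - 50019/44530 = -493458813/3428810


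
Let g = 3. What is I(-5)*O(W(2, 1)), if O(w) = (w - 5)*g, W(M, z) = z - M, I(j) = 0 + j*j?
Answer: -450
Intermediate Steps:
I(j) = j² (I(j) = 0 + j² = j²)
O(w) = -15 + 3*w (O(w) = (w - 5)*3 = (-5 + w)*3 = -15 + 3*w)
I(-5)*O(W(2, 1)) = (-5)²*(-15 + 3*(1 - 1*2)) = 25*(-15 + 3*(1 - 2)) = 25*(-15 + 3*(-1)) = 25*(-15 - 3) = 25*(-18) = -450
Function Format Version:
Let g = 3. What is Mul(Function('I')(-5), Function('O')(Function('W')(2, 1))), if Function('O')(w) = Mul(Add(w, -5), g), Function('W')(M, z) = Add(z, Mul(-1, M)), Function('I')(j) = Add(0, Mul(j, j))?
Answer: -450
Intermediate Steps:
Function('I')(j) = Pow(j, 2) (Function('I')(j) = Add(0, Pow(j, 2)) = Pow(j, 2))
Function('O')(w) = Add(-15, Mul(3, w)) (Function('O')(w) = Mul(Add(w, -5), 3) = Mul(Add(-5, w), 3) = Add(-15, Mul(3, w)))
Mul(Function('I')(-5), Function('O')(Function('W')(2, 1))) = Mul(Pow(-5, 2), Add(-15, Mul(3, Add(1, Mul(-1, 2))))) = Mul(25, Add(-15, Mul(3, Add(1, -2)))) = Mul(25, Add(-15, Mul(3, -1))) = Mul(25, Add(-15, -3)) = Mul(25, -18) = -450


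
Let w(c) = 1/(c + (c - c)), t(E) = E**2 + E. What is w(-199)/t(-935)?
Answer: -1/173784710 ≈ -5.7542e-9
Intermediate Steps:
t(E) = E + E**2
w(c) = 1/c (w(c) = 1/(c + 0) = 1/c)
w(-199)/t(-935) = 1/((-199)*((-935*(1 - 935)))) = -1/(199*((-935*(-934)))) = -1/199/873290 = -1/199*1/873290 = -1/173784710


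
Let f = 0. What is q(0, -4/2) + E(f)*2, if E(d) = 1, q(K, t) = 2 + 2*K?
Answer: 4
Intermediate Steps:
q(0, -4/2) + E(f)*2 = (2 + 2*0) + 1*2 = (2 + 0) + 2 = 2 + 2 = 4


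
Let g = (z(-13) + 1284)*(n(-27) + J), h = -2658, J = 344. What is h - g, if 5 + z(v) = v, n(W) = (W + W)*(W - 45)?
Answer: -5360370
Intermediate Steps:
n(W) = 2*W*(-45 + W) (n(W) = (2*W)*(-45 + W) = 2*W*(-45 + W))
z(v) = -5 + v
g = 5357712 (g = ((-5 - 13) + 1284)*(2*(-27)*(-45 - 27) + 344) = (-18 + 1284)*(2*(-27)*(-72) + 344) = 1266*(3888 + 344) = 1266*4232 = 5357712)
h - g = -2658 - 1*5357712 = -2658 - 5357712 = -5360370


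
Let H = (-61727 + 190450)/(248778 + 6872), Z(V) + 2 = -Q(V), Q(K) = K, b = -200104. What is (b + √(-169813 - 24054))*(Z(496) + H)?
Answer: 12725111318804/127825 - 127184977*I*√193867/255650 ≈ 9.9551e+7 - 2.1905e+5*I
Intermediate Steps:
Z(V) = -2 - V
H = 128723/255650 ≈ 0.50351
(b + √(-169813 - 24054))*(Z(496) + H) = (-200104 + √(-169813 - 24054))*((-2 - 1*496) + 128723/255650) = (-200104 + √(-193867))*((-2 - 496) + 128723/255650) = (-200104 + I*√193867)*(-498 + 128723/255650) = (-200104 + I*√193867)*(-127184977/255650) = 12725111318804/127825 - 127184977*I*√193867/255650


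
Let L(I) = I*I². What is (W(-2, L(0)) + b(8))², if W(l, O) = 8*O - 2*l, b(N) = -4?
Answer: 0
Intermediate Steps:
L(I) = I³
W(l, O) = -2*l + 8*O
(W(-2, L(0)) + b(8))² = ((-2*(-2) + 8*0³) - 4)² = ((4 + 8*0) - 4)² = ((4 + 0) - 4)² = (4 - 4)² = 0² = 0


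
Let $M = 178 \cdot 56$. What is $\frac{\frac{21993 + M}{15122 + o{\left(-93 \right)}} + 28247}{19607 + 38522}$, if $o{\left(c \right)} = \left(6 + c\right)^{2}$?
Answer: $\frac{640984638}{1319005139} \approx 0.48596$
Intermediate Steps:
$M = 9968$
$\frac{\frac{21993 + M}{15122 + o{\left(-93 \right)}} + 28247}{19607 + 38522} = \frac{\frac{21993 + 9968}{15122 + \left(6 - 93\right)^{2}} + 28247}{19607 + 38522} = \frac{\frac{31961}{15122 + \left(-87\right)^{2}} + 28247}{58129} = \left(\frac{31961}{15122 + 7569} + 28247\right) \frac{1}{58129} = \left(\frac{31961}{22691} + 28247\right) \frac{1}{58129} = \frac{640984638}{22691} \cdot \frac{1}{58129} = \frac{640984638}{1319005139}$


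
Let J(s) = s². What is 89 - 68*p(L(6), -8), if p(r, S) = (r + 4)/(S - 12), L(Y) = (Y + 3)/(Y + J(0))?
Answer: 1077/10 ≈ 107.70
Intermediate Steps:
L(Y) = (3 + Y)/Y (L(Y) = (Y + 3)/(Y + 0²) = (3 + Y)/(Y + 0) = (3 + Y)/Y)
p(r, S) = (4 + r)/(-12 + S)
89 - 68*p(L(6), -8) = 89 - 68*(4 + (3 + 6)/6)/(-12 - 8) = 89 - 68*(4 + (⅙)*9)/(-20) = 89 - (-17)*(4 + 3/2)/5 = 89 - (-17)*11/(5*2) = 89 - 68*(-11/40) = 89 + 187/10 = 1077/10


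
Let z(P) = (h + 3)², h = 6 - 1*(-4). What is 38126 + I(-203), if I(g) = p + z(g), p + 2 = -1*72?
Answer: 38221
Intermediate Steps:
h = 10 (h = 6 + 4 = 10)
p = -74 (p = -2 - 1*72 = -2 - 72 = -74)
z(P) = 169 (z(P) = (10 + 3)² = 13² = 169)
I(g) = 95 (I(g) = -74 + 169 = 95)
38126 + I(-203) = 38126 + 95 = 38221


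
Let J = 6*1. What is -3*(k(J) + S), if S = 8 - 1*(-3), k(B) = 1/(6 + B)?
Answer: -133/4 ≈ -33.250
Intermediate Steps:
J = 6
S = 11 (S = 8 + 3 = 11)
-3*(k(J) + S) = -3*(1/(6 + 6) + 11) = -3*(1/12 + 11) = -3*133/12 = -133/4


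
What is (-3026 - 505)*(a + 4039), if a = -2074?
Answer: -6938415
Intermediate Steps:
(-3026 - 505)*(a + 4039) = (-3026 - 505)*(-2074 + 4039) = -3531*1965 = -6938415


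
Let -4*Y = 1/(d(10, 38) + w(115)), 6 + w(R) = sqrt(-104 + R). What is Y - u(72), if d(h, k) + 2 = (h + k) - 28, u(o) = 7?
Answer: -934/133 + sqrt(11)/532 ≈ -7.0163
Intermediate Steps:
d(h, k) = -30 + h + k (d(h, k) = -2 + ((h + k) - 28) = -2 + (-28 + h + k) = -30 + h + k)
w(R) = -6 + sqrt(-104 + R)
Y = -1/(4*(12 + sqrt(11))) (Y = -1/(4*((-30 + 10 + 38) + (-6 + sqrt(-104 + 115)))) = -1/(4*(18 + (-6 + sqrt(11)))) = -1/(4*(12 + sqrt(11))) ≈ -0.016322)
Y - u(72) = (-3/133 + sqrt(11)/532) - 1*7 = (-3/133 + sqrt(11)/532) - 7 = -934/133 + sqrt(11)/532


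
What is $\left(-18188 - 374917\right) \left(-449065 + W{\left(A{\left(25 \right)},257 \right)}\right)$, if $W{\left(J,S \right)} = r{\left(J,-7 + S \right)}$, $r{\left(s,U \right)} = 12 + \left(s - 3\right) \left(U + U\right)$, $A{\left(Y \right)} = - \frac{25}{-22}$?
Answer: $\frac{1945804101465}{11} \approx 1.7689 \cdot 10^{11}$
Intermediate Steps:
$A{\left(Y \right)} = \frac{25}{22}$ ($A{\left(Y \right)} = \left(-25\right) \left(- \frac{1}{22}\right) = \frac{25}{22}$)
$r{\left(s,U \right)} = 12 + 2 U \left(-3 + s\right)$ ($r{\left(s,U \right)} = 12 + \left(-3 + s\right) 2 U = 12 + 2 U \left(-3 + s\right)$)
$W{\left(J,S \right)} = 54 - 6 S + 2 J \left(-7 + S\right)$ ($W{\left(J,S \right)} = 12 - 6 \left(-7 + S\right) + 2 \left(-7 + S\right) J = 12 - \left(-42 + 6 S\right) + 2 J \left(-7 + S\right) = 54 - 6 S + 2 J \left(-7 + S\right)$)
$\left(-18188 - 374917\right) \left(-449065 + W{\left(A{\left(25 \right)},257 \right)}\right) = \left(-18188 - 374917\right) \left(-449065 + \left(54 - 1542 + 2 \cdot \frac{25}{22} \left(-7 + 257\right)\right)\right) = - 393105 \left(-449065 + \left(54 - 1542 + 2 \cdot \frac{25}{22} \cdot 250\right)\right) = - 393105 \left(-449065 + \left(54 - 1542 + \frac{6250}{11}\right)\right) = - 393105 \left(-449065 - \frac{10118}{11}\right) = \left(-393105\right) \left(- \frac{4949833}{11}\right) = \frac{1945804101465}{11}$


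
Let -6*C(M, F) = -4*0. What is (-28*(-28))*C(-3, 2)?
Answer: 0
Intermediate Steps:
C(M, F) = 0 (C(M, F) = -(-2)*0/3 = -⅙*0 = 0)
(-28*(-28))*C(-3, 2) = -28*(-28)*0 = 784*0 = 0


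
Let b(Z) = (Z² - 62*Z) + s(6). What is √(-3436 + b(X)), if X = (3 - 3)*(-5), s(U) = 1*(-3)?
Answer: I*√3439 ≈ 58.643*I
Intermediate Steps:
s(U) = -3
X = 0 (X = 0*(-5) = 0)
b(Z) = -3 + Z² - 62*Z (b(Z) = (Z² - 62*Z) - 3 = -3 + Z² - 62*Z)
√(-3436 + b(X)) = √(-3436 + (-3 + 0² - 62*0)) = √(-3436 + (-3 + 0 + 0)) = √(-3436 - 3) = √(-3439) = I*√3439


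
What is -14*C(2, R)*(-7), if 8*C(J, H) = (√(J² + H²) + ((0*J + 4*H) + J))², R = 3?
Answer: 10241/4 + 343*√13 ≈ 3797.0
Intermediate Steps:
C(J, H) = (J + √(H² + J²) + 4*H)²/8 (C(J, H) = (√(J² + H²) + ((0*J + 4*H) + J))²/8 = (√(H² + J²) + ((0 + 4*H) + J))²/8 = (√(H² + J²) + (4*H + J))²/8 = (√(H² + J²) + (J + 4*H))²/8 = (J + √(H² + J²) + 4*H)²/8)
-14*C(2, R)*(-7) = -7*(2 + √(3² + 2²) + 4*3)²/4*(-7) = -7*(2 + √(9 + 4) + 12)²/4*(-7) = -7*(2 + √13 + 12)²/4*(-7) = -7*(14 + √13)²/4*(-7) = 49*(14 + √13)²/4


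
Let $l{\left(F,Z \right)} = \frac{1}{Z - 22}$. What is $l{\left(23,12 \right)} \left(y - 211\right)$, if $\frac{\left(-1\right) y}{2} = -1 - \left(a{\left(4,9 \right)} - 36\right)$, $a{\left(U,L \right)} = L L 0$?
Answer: $\frac{281}{10} \approx 28.1$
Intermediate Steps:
$l{\left(F,Z \right)} = \frac{1}{-22 + Z}$
$a{\left(U,L \right)} = 0$ ($a{\left(U,L \right)} = L^{2} \cdot 0 = 0$)
$y = -70$ ($y = - 2 \left(-1 - \left(0 - 36\right)\right) = - 2 \left(-1 - -36\right) = - 2 \left(-1 + 36\right) = \left(-2\right) 35 = -70$)
$l{\left(23,12 \right)} \left(y - 211\right) = \frac{-70 - 211}{-22 + 12} = \frac{1}{-10} \left(-281\right) = \left(- \frac{1}{10}\right) \left(-281\right) = \frac{281}{10}$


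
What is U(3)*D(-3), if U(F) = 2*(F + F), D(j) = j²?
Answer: 108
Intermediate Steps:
U(F) = 4*F (U(F) = 2*(2*F) = 4*F)
U(3)*D(-3) = (4*3)*(-3)² = 12*9 = 108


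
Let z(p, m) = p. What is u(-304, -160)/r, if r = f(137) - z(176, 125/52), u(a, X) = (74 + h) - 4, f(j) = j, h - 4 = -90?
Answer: 16/39 ≈ 0.41026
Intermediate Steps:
h = -86 (h = 4 - 90 = -86)
u(a, X) = -16 (u(a, X) = (74 - 86) - 4 = -12 - 4 = -16)
r = -39 (r = 137 - 1*176 = 137 - 176 = -39)
u(-304, -160)/r = -16/(-39) = -16*(-1/39) = 16/39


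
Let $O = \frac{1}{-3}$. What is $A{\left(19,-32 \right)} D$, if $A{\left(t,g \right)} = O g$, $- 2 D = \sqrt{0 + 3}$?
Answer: $- \frac{16 \sqrt{3}}{3} \approx -9.2376$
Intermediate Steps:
$O = - \frac{1}{3} \approx -0.33333$
$D = - \frac{\sqrt{3}}{2}$ ($D = - \frac{\sqrt{0 + 3}}{2} = - \frac{\sqrt{3}}{2} \approx -0.86602$)
$A{\left(t,g \right)} = - \frac{g}{3}$
$A{\left(19,-32 \right)} D = \left(- \frac{1}{3}\right) \left(-32\right) \left(- \frac{\sqrt{3}}{2}\right) = \frac{32 \left(- \frac{\sqrt{3}}{2}\right)}{3} = - \frac{16 \sqrt{3}}{3}$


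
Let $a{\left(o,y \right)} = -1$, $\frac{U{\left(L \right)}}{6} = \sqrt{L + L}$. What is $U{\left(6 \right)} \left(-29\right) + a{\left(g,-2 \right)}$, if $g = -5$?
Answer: $-1 - 348 \sqrt{3} \approx -603.75$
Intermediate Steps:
$U{\left(L \right)} = 6 \sqrt{2} \sqrt{L}$ ($U{\left(L \right)} = 6 \sqrt{L + L} = 6 \sqrt{2 L} = 6 \sqrt{2} \sqrt{L}$)
$U{\left(6 \right)} \left(-29\right) + a{\left(g,-2 \right)} = 6 \sqrt{2} \sqrt{6} \left(-29\right) - 1 = 12 \sqrt{3} \left(-29\right) - 1 = - 348 \sqrt{3} - 1 = -1 - 348 \sqrt{3}$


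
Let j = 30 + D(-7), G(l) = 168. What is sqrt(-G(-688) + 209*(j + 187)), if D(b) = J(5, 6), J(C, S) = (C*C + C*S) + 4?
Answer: 2*sqrt(14379) ≈ 239.82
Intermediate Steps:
J(C, S) = 4 + C**2 + C*S (J(C, S) = (C**2 + C*S) + 4 = 4 + C**2 + C*S)
D(b) = 59 (D(b) = 4 + 5**2 + 5*6 = 4 + 25 + 30 = 59)
j = 89 (j = 30 + 59 = 89)
sqrt(-G(-688) + 209*(j + 187)) = sqrt(-1*168 + 209*(89 + 187)) = sqrt(-168 + 209*276) = sqrt(-168 + 57684) = sqrt(57516) = 2*sqrt(14379)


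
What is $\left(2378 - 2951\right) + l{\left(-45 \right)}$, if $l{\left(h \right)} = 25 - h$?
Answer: $-503$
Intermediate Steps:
$\left(2378 - 2951\right) + l{\left(-45 \right)} = \left(2378 - 2951\right) + \left(25 - -45\right) = -573 + \left(25 + 45\right) = -573 + 70 = -503$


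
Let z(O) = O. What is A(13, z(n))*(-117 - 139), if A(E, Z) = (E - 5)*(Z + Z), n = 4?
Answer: -16384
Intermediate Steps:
A(E, Z) = 2*Z*(-5 + E) (A(E, Z) = (-5 + E)*(2*Z) = 2*Z*(-5 + E))
A(13, z(n))*(-117 - 139) = (2*4*(-5 + 13))*(-117 - 139) = (2*4*8)*(-256) = 64*(-256) = -16384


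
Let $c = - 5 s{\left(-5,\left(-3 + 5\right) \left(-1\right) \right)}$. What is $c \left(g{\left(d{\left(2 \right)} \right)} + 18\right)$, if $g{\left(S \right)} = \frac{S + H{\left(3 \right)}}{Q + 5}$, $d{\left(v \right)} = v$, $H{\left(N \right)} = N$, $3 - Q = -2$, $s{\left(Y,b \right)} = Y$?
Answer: $\frac{925}{2} \approx 462.5$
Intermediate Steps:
$Q = 5$ ($Q = 3 - -2 = 3 + 2 = 5$)
$c = 25$ ($c = \left(-5\right) \left(-5\right) = 25$)
$g{\left(S \right)} = \frac{3}{10} + \frac{S}{10}$ ($g{\left(S \right)} = \frac{S + 3}{5 + 5} = \frac{3 + S}{10} = \left(3 + S\right) \frac{1}{10} = \frac{3}{10} + \frac{S}{10}$)
$c \left(g{\left(d{\left(2 \right)} \right)} + 18\right) = 25 \left(\left(\frac{3}{10} + \frac{1}{10} \cdot 2\right) + 18\right) = 25 \left(\left(\frac{3}{10} + \frac{1}{5}\right) + 18\right) = 25 \left(\frac{1}{2} + 18\right) = 25 \cdot \frac{37}{2} = \frac{925}{2}$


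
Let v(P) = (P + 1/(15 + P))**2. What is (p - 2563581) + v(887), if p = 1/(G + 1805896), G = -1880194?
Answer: -53703328104264353/30224574996 ≈ -1.7768e+6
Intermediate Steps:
p = -1/74298 (p = 1/(-1880194 + 1805896) = 1/(-74298) = -1/74298 ≈ -1.3459e-5)
(p - 2563581) + v(887) = (-1/74298 - 2563581) + (1 + 887**2 + 15*887)**2/(15 + 887)**2 = -190468941139/74298 + (1 + 786769 + 13305)**2/902**2 = -190468941139/74298 + (1/813604)*800075**2 = -190468941139/74298 + (1/813604)*640120005625 = -190468941139/74298 + 640120005625/813604 = -53703328104264353/30224574996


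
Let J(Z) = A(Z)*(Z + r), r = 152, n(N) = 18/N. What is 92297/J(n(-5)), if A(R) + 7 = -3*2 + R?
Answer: -2307425/61586 ≈ -37.467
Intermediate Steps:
A(R) = -13 + R (A(R) = -7 + (-3*2 + R) = -7 + (-6 + R) = -13 + R)
J(Z) = (-13 + Z)*(152 + Z) (J(Z) = (-13 + Z)*(Z + 152) = (-13 + Z)*(152 + Z))
92297/J(n(-5)) = 92297/(((-13 + 18/(-5))*(152 + 18/(-5)))) = 92297/(((-13 + 18*(-⅕))*(152 + 18*(-⅕)))) = 92297/(((-13 - 18/5)*(152 - 18/5))) = 92297/((-83/5*742/5)) = 92297/(-61586/25) = 92297*(-25/61586) = -2307425/61586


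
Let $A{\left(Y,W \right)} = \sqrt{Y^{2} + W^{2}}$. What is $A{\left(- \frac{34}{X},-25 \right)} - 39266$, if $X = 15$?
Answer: $-39266 + \frac{\sqrt{141781}}{15} \approx -39241.0$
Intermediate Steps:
$A{\left(Y,W \right)} = \sqrt{W^{2} + Y^{2}}$
$A{\left(- \frac{34}{X},-25 \right)} - 39266 = \sqrt{\left(-25\right)^{2} + \left(- \frac{34}{15}\right)^{2}} - 39266 = \sqrt{625 + \left(\left(-34\right) \frac{1}{15}\right)^{2}} - 39266 = \sqrt{625 + \left(- \frac{34}{15}\right)^{2}} - 39266 = \sqrt{625 + \frac{1156}{225}} - 39266 = \sqrt{\frac{141781}{225}} - 39266 = \frac{\sqrt{141781}}{15} - 39266 = -39266 + \frac{\sqrt{141781}}{15}$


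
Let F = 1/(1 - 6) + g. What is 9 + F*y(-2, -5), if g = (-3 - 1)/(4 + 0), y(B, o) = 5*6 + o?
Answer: -21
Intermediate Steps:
y(B, o) = 30 + o
g = -1 (g = -4/4 = -4*¼ = -1)
F = -6/5 (F = 1/(1 - 6) - 1 = 1/(-5) - 1 = -⅕ - 1 = -6/5 ≈ -1.2000)
9 + F*y(-2, -5) = 9 - 6*(30 - 5)/5 = 9 - 6/5*25 = 9 - 30 = -21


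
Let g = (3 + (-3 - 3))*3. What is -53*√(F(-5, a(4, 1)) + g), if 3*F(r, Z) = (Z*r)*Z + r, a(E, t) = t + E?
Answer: -53*I*√471/3 ≈ -383.41*I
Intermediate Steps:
a(E, t) = E + t
F(r, Z) = r/3 + r*Z²/3 (F(r, Z) = ((Z*r)*Z + r)/3 = (r*Z² + r)/3 = (r + r*Z²)/3 = r/3 + r*Z²/3)
g = -9 (g = (3 - 6)*3 = -3*3 = -9)
-53*√(F(-5, a(4, 1)) + g) = -53*√((⅓)*(-5)*(1 + (4 + 1)²) - 9) = -53*√((⅓)*(-5)*(1 + 5²) - 9) = -53*√((⅓)*(-5)*(1 + 25) - 9) = -53*√((⅓)*(-5)*26 - 9) = -53*√(-130/3 - 9) = -53*I*√471/3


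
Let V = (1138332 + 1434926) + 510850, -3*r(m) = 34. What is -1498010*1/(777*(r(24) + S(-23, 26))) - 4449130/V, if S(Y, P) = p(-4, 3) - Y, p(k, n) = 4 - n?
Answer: -1165953240635/7588447734 ≈ -153.65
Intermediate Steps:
S(Y, P) = 1 - Y (S(Y, P) = (4 - 1*3) - Y = (4 - 3) - Y = 1 - Y)
r(m) = -34/3 (r(m) = -⅓*34 = -34/3)
V = 3084108 (V = 2573258 + 510850 = 3084108)
-1498010*1/(777*(r(24) + S(-23, 26))) - 4449130/V = -1498010*1/(777*(-34/3 + (1 - 1*(-23)))) - 4449130/3084108 = -1498010*1/(777*(-34/3 + (1 + 23))) - 4449130*1/3084108 = -1498010*1/(777*(-34/3 + 24)) - 2224565/1542054 = -1498010/(777*(38/3)) - 2224565/1542054 = -1498010/9842 - 2224565/1542054 = -1498010*1/9842 - 2224565/1542054 = -749005/4921 - 2224565/1542054 = -1165953240635/7588447734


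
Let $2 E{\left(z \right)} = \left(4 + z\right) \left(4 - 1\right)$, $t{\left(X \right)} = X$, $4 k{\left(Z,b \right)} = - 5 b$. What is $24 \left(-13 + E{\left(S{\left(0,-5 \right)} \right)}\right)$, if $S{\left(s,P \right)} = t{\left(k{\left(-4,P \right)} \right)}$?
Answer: $57$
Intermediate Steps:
$k{\left(Z,b \right)} = - \frac{5 b}{4}$ ($k{\left(Z,b \right)} = \frac{\left(-5\right) b}{4} = - \frac{5 b}{4}$)
$S{\left(s,P \right)} = - \frac{5 P}{4}$
$E{\left(z \right)} = 6 + \frac{3 z}{2}$ ($E{\left(z \right)} = \frac{\left(4 + z\right) \left(4 - 1\right)}{2} = \frac{\left(4 + z\right) 3}{2} = \frac{12 + 3 z}{2} = 6 + \frac{3 z}{2}$)
$24 \left(-13 + E{\left(S{\left(0,-5 \right)} \right)}\right) = 24 \left(-13 + \left(6 + \frac{3 \left(\left(- \frac{5}{4}\right) \left(-5\right)\right)}{2}\right)\right) = 24 \left(-13 + \left(6 + \frac{3}{2} \cdot \frac{25}{4}\right)\right) = 24 \left(-13 + \left(6 + \frac{75}{8}\right)\right) = 24 \left(-13 + \frac{123}{8}\right) = 24 \cdot \frac{19}{8} = 57$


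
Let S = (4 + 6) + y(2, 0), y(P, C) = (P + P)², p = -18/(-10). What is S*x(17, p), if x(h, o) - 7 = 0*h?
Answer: 182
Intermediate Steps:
p = 9/5 (p = -18*(-⅒) = 9/5 ≈ 1.8000)
x(h, o) = 7 (x(h, o) = 7 + 0*h = 7 + 0 = 7)
y(P, C) = 4*P² (y(P, C) = (2*P)² = 4*P²)
S = 26 (S = (4 + 6) + 4*2² = 10 + 4*4 = 10 + 16 = 26)
S*x(17, p) = 26*7 = 182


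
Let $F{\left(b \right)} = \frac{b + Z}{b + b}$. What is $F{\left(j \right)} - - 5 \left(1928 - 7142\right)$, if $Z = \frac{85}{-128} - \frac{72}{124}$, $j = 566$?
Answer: $- \frac{117098359371}{4491776} \approx -26070.0$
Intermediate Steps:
$Z = - \frac{4939}{3968}$ ($Z = 85 \left(- \frac{1}{128}\right) - \frac{18}{31} = - \frac{85}{128} - \frac{18}{31} = - \frac{4939}{3968} \approx -1.2447$)
$F{\left(b \right)} = \frac{- \frac{4939}{3968} + b}{2 b}$ ($F{\left(b \right)} = \frac{b - \frac{4939}{3968}}{b + b} = \frac{- \frac{4939}{3968} + b}{2 b}$)
$F{\left(j \right)} - - 5 \left(1928 - 7142\right) = \frac{-4939 + 3968 \cdot 566}{7936 \cdot 566} - - 5 \left(1928 - 7142\right) = \frac{1}{7936} \cdot \frac{1}{566} \left(-4939 + 2245888\right) - \left(-5\right) \left(-5214\right) = \frac{1}{7936} \cdot \frac{1}{566} \cdot 2240949 - 26070 = \frac{2240949}{4491776} - 26070 = - \frac{117098359371}{4491776}$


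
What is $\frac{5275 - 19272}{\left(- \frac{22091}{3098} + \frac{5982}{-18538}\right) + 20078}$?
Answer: $- \frac{401928921914}{576333010639} \approx -0.69739$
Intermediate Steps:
$\frac{5275 - 19272}{\left(- \frac{22091}{3098} + \frac{5982}{-18538}\right) + 20078} = - \frac{13997}{\left(\left(-22091\right) \frac{1}{3098} + 5982 \left(- \frac{1}{18538}\right)\right) + 20078} = - \frac{13997}{\left(- \frac{22091}{3098} - \frac{2991}{9269}\right) + 20078} = - \frac{13997}{- \frac{214027597}{28715362} + 20078} = - \frac{13997}{\frac{576333010639}{28715362}} = \left(-13997\right) \frac{28715362}{576333010639} = - \frac{401928921914}{576333010639}$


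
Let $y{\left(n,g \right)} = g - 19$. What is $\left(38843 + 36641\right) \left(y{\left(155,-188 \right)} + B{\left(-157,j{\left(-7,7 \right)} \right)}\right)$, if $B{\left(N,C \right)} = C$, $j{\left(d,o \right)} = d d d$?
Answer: $-41516200$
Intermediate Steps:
$j{\left(d,o \right)} = d^{3}$ ($j{\left(d,o \right)} = d^{2} d = d^{3}$)
$y{\left(n,g \right)} = -19 + g$ ($y{\left(n,g \right)} = g - 19 = -19 + g$)
$\left(38843 + 36641\right) \left(y{\left(155,-188 \right)} + B{\left(-157,j{\left(-7,7 \right)} \right)}\right) = \left(38843 + 36641\right) \left(\left(-19 - 188\right) + \left(-7\right)^{3}\right) = 75484 \left(-207 - 343\right) = 75484 \left(-550\right) = -41516200$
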